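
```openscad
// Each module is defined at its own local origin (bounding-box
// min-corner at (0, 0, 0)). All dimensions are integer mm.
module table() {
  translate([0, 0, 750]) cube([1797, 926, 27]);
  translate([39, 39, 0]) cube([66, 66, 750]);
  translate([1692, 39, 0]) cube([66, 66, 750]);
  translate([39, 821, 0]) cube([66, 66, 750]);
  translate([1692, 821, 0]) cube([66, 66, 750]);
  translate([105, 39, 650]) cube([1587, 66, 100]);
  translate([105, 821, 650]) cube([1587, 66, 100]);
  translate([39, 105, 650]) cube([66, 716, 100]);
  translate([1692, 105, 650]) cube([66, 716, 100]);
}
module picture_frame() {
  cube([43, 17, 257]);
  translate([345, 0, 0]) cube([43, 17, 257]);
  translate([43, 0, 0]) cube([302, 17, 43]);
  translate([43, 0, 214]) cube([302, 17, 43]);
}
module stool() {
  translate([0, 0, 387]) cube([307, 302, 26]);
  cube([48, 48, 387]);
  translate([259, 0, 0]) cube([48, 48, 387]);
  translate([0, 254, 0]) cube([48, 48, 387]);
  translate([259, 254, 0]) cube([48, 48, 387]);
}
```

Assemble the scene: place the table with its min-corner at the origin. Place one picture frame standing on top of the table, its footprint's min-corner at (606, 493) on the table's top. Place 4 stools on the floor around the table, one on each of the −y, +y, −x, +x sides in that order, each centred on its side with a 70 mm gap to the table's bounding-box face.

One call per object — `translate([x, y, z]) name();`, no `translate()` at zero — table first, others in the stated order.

table();
translate([606, 493, 777]) picture_frame();
translate([745, -372, 0]) stool();
translate([745, 996, 0]) stool();
translate([-377, 312, 0]) stool();
translate([1867, 312, 0]) stool();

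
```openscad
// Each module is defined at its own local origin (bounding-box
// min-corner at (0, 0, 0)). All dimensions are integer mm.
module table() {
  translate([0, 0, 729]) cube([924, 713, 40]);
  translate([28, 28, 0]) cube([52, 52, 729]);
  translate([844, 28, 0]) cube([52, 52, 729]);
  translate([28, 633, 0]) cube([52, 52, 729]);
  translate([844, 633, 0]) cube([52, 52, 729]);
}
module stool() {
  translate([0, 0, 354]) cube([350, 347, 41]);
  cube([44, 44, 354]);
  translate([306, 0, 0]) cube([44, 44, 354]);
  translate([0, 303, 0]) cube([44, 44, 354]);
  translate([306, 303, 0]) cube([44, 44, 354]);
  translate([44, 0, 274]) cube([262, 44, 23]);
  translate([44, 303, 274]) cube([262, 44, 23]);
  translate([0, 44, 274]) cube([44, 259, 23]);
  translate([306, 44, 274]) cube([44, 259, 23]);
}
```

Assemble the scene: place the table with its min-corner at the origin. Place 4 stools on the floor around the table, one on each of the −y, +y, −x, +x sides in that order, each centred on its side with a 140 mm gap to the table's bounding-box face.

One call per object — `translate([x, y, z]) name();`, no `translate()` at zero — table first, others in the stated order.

table();
translate([287, -487, 0]) stool();
translate([287, 853, 0]) stool();
translate([-490, 183, 0]) stool();
translate([1064, 183, 0]) stool();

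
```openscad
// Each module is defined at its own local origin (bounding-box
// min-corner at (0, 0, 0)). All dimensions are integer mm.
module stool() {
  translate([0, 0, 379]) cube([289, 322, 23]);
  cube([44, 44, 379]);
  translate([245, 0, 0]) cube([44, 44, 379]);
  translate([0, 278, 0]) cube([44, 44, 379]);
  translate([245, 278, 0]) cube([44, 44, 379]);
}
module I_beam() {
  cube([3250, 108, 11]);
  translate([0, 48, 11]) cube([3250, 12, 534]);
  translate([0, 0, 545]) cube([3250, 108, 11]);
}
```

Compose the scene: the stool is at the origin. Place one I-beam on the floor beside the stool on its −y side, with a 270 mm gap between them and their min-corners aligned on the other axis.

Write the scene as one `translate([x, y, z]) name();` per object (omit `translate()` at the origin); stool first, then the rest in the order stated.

stool();
translate([0, -378, 0]) I_beam();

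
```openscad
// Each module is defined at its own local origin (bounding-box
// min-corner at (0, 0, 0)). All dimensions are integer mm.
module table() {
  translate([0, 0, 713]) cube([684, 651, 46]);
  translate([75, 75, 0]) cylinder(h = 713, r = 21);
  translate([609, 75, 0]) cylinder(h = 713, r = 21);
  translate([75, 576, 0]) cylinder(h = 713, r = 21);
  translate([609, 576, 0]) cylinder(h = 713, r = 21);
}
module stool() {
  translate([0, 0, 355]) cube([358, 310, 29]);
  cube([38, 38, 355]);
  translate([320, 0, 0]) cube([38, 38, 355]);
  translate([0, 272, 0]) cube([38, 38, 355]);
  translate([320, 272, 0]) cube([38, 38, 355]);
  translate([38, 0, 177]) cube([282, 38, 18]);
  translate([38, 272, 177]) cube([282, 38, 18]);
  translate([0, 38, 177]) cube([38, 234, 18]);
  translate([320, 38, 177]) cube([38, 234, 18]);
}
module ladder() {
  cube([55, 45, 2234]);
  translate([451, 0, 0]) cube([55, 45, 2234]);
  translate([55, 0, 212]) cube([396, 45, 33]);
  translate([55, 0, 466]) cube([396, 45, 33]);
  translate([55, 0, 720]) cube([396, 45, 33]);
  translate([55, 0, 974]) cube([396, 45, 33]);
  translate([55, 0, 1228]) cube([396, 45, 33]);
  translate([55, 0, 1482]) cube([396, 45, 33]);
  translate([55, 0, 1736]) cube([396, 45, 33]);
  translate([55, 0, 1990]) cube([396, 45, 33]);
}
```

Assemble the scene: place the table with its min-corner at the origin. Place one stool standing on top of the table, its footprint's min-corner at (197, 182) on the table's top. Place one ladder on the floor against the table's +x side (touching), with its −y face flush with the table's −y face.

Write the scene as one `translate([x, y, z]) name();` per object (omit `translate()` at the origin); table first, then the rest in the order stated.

table();
translate([197, 182, 759]) stool();
translate([684, 0, 0]) ladder();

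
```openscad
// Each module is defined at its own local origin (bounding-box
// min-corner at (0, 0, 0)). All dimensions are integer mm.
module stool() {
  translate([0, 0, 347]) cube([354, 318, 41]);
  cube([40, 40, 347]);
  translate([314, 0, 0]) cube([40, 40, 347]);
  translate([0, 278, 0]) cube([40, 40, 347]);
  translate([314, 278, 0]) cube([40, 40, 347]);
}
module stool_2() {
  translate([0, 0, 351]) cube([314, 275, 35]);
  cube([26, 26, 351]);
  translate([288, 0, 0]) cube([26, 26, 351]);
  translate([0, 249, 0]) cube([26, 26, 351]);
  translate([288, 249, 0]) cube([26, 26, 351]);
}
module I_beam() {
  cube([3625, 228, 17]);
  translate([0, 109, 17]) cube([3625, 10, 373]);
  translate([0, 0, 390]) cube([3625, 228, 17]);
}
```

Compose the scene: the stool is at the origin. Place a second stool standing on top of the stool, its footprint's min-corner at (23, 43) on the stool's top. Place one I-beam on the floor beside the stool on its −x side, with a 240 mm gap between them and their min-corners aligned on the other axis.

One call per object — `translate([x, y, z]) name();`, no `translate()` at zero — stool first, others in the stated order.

stool();
translate([23, 43, 388]) stool_2();
translate([-3865, 0, 0]) I_beam();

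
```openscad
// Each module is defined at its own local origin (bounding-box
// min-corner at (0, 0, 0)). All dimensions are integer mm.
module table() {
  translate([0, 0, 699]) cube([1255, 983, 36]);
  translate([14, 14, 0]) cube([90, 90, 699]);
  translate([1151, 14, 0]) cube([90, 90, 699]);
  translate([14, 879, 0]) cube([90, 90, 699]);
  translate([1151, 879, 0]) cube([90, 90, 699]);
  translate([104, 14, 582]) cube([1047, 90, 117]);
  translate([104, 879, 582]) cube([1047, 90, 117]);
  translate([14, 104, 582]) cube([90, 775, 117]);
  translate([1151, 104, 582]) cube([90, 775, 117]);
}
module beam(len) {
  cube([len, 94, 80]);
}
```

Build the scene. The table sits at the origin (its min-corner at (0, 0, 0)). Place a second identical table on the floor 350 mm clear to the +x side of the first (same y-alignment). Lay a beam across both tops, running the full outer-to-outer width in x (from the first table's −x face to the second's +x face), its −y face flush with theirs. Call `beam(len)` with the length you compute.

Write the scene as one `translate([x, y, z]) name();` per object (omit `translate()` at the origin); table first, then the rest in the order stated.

table();
translate([1605, 0, 0]) table();
translate([0, 0, 735]) beam(2860);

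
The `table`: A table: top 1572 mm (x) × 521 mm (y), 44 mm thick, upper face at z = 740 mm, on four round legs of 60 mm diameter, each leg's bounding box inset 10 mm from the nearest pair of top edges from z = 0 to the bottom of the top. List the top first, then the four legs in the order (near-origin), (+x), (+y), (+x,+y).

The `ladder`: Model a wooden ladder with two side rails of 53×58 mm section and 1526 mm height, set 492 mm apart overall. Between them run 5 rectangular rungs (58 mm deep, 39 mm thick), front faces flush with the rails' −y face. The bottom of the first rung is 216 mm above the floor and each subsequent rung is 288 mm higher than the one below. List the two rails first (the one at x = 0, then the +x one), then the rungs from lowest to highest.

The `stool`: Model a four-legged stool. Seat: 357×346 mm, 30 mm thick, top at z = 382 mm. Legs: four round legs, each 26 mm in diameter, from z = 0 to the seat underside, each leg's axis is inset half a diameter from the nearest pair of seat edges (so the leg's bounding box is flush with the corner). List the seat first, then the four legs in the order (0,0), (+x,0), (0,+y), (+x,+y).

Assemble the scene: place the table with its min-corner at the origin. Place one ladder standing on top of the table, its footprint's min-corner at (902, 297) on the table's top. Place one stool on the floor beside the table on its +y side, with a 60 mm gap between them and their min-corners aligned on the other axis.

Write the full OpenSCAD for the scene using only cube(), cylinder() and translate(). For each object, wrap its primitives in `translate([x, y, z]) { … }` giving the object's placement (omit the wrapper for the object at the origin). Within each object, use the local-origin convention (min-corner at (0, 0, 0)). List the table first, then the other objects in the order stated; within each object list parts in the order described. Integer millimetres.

translate([0, 0, 696]) cube([1572, 521, 44]);
translate([40, 40, 0]) cylinder(h = 696, r = 30);
translate([1532, 40, 0]) cylinder(h = 696, r = 30);
translate([40, 481, 0]) cylinder(h = 696, r = 30);
translate([1532, 481, 0]) cylinder(h = 696, r = 30);
translate([902, 297, 740]) {
  cube([53, 58, 1526]);
  translate([439, 0, 0]) cube([53, 58, 1526]);
  translate([53, 0, 216]) cube([386, 58, 39]);
  translate([53, 0, 504]) cube([386, 58, 39]);
  translate([53, 0, 792]) cube([386, 58, 39]);
  translate([53, 0, 1080]) cube([386, 58, 39]);
  translate([53, 0, 1368]) cube([386, 58, 39]);
}
translate([0, 581, 0]) {
  translate([0, 0, 352]) cube([357, 346, 30]);
  translate([13, 13, 0]) cylinder(h = 352, r = 13);
  translate([344, 13, 0]) cylinder(h = 352, r = 13);
  translate([13, 333, 0]) cylinder(h = 352, r = 13);
  translate([344, 333, 0]) cylinder(h = 352, r = 13);
}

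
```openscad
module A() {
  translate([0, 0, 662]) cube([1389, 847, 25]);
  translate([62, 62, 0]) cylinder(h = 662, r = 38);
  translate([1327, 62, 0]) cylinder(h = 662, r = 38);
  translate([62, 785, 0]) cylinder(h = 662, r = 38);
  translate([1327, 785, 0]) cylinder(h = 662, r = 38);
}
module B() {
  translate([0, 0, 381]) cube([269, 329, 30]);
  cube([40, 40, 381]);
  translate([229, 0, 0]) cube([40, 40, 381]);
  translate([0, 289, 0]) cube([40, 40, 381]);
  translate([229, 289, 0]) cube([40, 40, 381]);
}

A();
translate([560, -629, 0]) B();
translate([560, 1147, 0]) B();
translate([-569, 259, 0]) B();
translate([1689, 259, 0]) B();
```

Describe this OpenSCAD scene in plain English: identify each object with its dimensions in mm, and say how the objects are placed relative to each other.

A is a table: top 1389 mm (x) × 847 mm (y), 25 mm thick, upper face at z = 687 mm, on four round legs of 76 mm diameter, each leg's bounding box inset 24 mm from the nearest pair of top edges, running from z = 0 to the bottom of the top.

B is a four-legged stool. The seat is 269×329 mm, 30 mm thick, top at z = 411 mm. It stands on four square legs, each 40×40 mm in cross-section, from z = 0 to the seat underside, each flush with a corner of the seat.

Four stools sit around the table at the −y, +y, −x, +x sides.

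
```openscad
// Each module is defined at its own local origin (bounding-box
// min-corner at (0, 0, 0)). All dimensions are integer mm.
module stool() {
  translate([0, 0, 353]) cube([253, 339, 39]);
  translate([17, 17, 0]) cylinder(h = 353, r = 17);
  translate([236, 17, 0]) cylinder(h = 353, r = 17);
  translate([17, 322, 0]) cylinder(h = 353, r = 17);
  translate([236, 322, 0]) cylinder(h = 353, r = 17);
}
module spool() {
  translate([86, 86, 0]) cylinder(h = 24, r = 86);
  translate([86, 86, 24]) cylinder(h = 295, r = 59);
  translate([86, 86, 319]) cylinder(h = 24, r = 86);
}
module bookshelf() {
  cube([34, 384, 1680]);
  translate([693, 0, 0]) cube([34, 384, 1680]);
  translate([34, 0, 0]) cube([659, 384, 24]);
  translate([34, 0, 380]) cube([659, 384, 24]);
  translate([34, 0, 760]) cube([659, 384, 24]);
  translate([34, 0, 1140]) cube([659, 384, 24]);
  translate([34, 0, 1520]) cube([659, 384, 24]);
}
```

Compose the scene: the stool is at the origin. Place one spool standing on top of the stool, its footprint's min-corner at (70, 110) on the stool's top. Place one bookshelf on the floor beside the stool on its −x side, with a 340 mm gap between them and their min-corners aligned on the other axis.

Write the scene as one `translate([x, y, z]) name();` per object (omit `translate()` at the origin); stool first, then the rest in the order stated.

stool();
translate([70, 110, 392]) spool();
translate([-1067, 0, 0]) bookshelf();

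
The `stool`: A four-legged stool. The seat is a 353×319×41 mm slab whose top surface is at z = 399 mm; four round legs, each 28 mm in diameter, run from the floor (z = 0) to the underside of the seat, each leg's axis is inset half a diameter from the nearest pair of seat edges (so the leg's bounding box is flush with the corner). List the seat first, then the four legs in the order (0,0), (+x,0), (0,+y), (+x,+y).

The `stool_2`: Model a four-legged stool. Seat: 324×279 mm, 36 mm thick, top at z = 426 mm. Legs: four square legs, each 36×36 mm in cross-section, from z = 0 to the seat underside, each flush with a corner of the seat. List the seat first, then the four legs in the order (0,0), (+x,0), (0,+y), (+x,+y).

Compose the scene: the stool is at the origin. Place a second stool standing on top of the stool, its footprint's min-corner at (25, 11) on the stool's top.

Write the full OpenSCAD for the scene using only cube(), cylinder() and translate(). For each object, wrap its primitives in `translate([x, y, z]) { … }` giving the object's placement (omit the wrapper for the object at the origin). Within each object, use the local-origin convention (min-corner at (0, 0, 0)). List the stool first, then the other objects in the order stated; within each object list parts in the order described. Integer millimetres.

translate([0, 0, 358]) cube([353, 319, 41]);
translate([14, 14, 0]) cylinder(h = 358, r = 14);
translate([339, 14, 0]) cylinder(h = 358, r = 14);
translate([14, 305, 0]) cylinder(h = 358, r = 14);
translate([339, 305, 0]) cylinder(h = 358, r = 14);
translate([25, 11, 399]) {
  translate([0, 0, 390]) cube([324, 279, 36]);
  cube([36, 36, 390]);
  translate([288, 0, 0]) cube([36, 36, 390]);
  translate([0, 243, 0]) cube([36, 36, 390]);
  translate([288, 243, 0]) cube([36, 36, 390]);
}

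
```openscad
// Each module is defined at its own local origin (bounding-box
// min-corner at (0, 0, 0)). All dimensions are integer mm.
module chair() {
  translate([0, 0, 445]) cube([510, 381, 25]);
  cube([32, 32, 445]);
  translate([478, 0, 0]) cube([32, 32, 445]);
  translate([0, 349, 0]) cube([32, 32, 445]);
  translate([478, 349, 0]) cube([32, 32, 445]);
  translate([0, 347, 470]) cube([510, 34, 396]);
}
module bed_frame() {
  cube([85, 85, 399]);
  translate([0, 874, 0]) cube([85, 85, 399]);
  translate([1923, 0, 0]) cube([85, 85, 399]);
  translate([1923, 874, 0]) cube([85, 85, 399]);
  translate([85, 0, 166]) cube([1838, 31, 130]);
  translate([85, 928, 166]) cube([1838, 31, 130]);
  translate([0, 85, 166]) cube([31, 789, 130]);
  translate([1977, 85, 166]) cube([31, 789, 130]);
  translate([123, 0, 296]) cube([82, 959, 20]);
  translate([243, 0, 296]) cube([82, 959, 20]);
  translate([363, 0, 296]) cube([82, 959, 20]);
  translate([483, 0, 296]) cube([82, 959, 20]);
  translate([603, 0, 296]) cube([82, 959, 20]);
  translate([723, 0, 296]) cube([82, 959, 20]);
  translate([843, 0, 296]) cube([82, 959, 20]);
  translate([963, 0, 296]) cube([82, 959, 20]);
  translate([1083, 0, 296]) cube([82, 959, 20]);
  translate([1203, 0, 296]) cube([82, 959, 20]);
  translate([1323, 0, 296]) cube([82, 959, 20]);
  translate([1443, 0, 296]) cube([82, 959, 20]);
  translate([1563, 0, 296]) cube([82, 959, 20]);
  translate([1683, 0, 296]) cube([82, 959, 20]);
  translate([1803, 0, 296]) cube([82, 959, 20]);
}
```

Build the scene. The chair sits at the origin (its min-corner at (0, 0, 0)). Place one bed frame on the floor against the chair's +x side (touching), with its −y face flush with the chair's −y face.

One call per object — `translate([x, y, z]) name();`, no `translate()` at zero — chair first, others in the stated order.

chair();
translate([510, 0, 0]) bed_frame();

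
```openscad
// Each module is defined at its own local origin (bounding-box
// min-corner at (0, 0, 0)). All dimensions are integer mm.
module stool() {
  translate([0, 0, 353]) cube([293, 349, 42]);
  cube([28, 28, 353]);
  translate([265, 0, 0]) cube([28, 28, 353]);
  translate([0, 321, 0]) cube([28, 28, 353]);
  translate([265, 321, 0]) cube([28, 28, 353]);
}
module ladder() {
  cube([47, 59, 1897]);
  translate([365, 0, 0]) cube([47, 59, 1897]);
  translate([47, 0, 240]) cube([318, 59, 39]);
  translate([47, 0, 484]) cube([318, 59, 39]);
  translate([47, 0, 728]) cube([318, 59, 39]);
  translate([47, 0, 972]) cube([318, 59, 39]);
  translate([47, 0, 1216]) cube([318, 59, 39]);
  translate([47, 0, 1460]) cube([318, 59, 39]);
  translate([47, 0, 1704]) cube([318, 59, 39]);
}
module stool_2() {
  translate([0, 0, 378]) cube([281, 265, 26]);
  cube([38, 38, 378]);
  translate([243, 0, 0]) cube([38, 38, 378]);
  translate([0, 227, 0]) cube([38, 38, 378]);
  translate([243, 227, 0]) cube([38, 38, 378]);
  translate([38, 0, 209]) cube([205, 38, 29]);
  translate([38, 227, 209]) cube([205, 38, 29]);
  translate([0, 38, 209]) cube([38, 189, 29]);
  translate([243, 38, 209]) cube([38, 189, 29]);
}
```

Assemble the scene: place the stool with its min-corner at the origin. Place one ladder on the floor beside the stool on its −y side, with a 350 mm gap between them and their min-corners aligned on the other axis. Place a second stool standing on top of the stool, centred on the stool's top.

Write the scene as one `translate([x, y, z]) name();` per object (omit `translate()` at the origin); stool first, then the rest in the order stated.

stool();
translate([0, -409, 0]) ladder();
translate([6, 42, 395]) stool_2();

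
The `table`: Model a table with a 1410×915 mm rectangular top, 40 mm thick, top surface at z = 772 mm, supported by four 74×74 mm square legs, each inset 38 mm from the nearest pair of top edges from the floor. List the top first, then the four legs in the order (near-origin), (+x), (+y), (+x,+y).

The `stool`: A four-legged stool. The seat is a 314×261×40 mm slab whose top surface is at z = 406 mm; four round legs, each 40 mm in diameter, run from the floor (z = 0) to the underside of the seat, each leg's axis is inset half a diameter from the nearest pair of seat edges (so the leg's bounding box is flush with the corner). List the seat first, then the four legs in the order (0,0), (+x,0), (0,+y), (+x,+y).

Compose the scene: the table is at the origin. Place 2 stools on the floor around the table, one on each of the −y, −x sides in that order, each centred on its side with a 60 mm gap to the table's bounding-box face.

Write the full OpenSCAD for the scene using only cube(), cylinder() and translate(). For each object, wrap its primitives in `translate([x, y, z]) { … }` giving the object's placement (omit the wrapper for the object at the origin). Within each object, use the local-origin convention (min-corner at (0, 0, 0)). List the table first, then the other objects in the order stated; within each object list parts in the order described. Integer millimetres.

translate([0, 0, 732]) cube([1410, 915, 40]);
translate([38, 38, 0]) cube([74, 74, 732]);
translate([1298, 38, 0]) cube([74, 74, 732]);
translate([38, 803, 0]) cube([74, 74, 732]);
translate([1298, 803, 0]) cube([74, 74, 732]);
translate([548, -321, 0]) {
  translate([0, 0, 366]) cube([314, 261, 40]);
  translate([20, 20, 0]) cylinder(h = 366, r = 20);
  translate([294, 20, 0]) cylinder(h = 366, r = 20);
  translate([20, 241, 0]) cylinder(h = 366, r = 20);
  translate([294, 241, 0]) cylinder(h = 366, r = 20);
}
translate([-374, 327, 0]) {
  translate([0, 0, 366]) cube([314, 261, 40]);
  translate([20, 20, 0]) cylinder(h = 366, r = 20);
  translate([294, 20, 0]) cylinder(h = 366, r = 20);
  translate([20, 241, 0]) cylinder(h = 366, r = 20);
  translate([294, 241, 0]) cylinder(h = 366, r = 20);
}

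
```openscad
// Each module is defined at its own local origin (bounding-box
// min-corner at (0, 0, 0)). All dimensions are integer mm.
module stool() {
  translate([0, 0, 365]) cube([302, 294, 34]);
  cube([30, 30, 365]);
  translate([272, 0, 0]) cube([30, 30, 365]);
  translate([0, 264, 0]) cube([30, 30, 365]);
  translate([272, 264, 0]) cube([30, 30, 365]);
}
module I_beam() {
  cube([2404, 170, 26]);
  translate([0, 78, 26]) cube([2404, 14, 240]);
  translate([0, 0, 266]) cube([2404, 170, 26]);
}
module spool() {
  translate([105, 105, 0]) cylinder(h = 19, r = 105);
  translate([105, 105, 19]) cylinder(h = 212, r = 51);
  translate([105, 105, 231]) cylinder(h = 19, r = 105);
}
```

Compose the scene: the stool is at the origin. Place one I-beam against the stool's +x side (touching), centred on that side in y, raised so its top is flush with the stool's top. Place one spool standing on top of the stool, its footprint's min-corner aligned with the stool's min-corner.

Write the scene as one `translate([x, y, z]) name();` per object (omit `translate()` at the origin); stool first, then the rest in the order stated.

stool();
translate([302, 62, 107]) I_beam();
translate([0, 0, 399]) spool();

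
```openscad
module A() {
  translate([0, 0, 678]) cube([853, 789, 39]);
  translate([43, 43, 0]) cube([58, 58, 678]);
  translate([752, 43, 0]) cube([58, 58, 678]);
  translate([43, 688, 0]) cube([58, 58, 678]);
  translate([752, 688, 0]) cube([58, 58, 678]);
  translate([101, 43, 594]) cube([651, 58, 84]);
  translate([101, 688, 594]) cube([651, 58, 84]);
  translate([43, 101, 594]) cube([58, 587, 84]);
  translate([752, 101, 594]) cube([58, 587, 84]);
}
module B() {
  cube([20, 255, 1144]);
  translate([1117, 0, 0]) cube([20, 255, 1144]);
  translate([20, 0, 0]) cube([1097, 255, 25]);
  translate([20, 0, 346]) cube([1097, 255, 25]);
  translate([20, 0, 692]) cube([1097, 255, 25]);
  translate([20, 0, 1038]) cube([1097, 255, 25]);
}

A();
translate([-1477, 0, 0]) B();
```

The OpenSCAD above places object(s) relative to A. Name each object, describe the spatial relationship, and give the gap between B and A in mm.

The bookshelf's nearest face is 340 mm from the table's −x face.

A is a table. B is a bookshelf. The bookshelf is on the floor beside the table on its −x side. The gap between the bookshelf and the table is 340 mm.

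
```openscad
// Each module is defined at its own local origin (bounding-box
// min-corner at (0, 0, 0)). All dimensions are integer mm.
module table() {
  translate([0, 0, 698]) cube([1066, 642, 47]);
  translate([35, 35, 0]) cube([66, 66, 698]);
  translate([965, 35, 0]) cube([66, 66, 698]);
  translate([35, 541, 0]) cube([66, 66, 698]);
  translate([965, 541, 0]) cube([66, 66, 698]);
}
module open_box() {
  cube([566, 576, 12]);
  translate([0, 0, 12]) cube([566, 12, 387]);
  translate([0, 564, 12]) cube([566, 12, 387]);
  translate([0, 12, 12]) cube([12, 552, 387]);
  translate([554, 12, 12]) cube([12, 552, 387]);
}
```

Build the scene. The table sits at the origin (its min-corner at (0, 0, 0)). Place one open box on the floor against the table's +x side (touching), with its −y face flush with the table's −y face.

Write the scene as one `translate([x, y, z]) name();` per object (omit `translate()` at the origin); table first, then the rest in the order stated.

table();
translate([1066, 0, 0]) open_box();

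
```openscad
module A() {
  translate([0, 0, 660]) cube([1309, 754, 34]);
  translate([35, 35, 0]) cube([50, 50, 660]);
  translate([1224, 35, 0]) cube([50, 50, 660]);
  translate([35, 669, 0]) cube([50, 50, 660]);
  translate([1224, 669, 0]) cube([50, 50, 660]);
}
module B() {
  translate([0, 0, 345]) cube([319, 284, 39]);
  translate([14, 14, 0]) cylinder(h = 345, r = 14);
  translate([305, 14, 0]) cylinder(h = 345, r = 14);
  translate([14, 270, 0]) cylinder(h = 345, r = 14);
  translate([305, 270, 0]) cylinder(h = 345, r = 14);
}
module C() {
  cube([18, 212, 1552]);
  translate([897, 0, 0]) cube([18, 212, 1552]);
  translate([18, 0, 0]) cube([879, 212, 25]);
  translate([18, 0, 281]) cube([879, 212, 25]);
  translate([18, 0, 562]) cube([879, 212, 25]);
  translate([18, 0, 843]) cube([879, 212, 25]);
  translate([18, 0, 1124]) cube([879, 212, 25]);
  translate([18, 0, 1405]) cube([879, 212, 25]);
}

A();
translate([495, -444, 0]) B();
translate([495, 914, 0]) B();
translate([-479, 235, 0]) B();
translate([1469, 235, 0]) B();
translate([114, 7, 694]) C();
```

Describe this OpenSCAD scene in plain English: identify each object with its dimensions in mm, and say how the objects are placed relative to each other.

A is a table with a 1309×754 mm rectangular top, 34 mm thick, top surface at z = 694 mm, supported by four 50×50 mm square legs, each inset 35 mm from the nearest pair of top edges, running from the floor.

B is a simple wooden stool: a rectangular seat 319 mm (x) by 284 mm (y), 39 mm thick, top face at z = 384 mm, on four round legs, each 28 mm in diameter. The legs rest on z = 0, each leg's axis is inset half a diameter from the nearest pair of seat edges (so the leg's bounding box is flush with the corner).

C is an open bookshelf. Two side panels, each 18 mm thick, 212 mm deep and 1552 mm tall, stand 915 mm apart (outside-to-outside). Between them sit 6 shelves, each 25 mm thick and 212 mm deep, spanning the full gap between the sides. The bottom shelf rests on the floor (its underside at z = 0) and the clear gap between one shelf's top and the next shelf's underside is 256 mm.

Four stools sit around the table at the −y, +y, −x, +x sides. The bookshelf is on top of the table.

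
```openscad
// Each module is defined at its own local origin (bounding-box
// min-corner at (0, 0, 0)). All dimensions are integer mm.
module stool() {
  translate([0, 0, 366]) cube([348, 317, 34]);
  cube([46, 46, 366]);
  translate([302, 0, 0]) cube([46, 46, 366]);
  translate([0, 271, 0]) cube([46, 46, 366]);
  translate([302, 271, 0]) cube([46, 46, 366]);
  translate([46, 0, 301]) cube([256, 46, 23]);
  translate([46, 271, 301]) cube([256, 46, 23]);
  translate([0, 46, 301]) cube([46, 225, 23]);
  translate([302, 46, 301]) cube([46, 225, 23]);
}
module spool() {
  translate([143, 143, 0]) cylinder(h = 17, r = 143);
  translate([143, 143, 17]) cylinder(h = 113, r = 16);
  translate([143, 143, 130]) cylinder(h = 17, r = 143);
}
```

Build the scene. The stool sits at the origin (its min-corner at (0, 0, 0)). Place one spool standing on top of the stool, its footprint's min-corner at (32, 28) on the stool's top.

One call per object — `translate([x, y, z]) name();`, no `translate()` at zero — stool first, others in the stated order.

stool();
translate([32, 28, 400]) spool();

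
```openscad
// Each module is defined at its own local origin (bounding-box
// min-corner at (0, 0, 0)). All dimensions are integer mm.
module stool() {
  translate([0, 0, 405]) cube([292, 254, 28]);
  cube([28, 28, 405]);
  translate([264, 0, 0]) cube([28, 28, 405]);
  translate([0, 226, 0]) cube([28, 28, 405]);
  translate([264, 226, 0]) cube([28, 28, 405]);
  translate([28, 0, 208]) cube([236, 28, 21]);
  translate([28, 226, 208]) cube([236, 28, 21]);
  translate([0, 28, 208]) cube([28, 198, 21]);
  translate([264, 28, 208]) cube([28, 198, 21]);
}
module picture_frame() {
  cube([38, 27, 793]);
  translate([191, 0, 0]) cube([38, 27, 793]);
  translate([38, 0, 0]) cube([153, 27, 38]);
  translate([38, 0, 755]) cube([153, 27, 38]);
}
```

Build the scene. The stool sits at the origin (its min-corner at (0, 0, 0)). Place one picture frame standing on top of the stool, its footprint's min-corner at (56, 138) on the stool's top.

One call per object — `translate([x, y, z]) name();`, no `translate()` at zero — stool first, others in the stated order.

stool();
translate([56, 138, 433]) picture_frame();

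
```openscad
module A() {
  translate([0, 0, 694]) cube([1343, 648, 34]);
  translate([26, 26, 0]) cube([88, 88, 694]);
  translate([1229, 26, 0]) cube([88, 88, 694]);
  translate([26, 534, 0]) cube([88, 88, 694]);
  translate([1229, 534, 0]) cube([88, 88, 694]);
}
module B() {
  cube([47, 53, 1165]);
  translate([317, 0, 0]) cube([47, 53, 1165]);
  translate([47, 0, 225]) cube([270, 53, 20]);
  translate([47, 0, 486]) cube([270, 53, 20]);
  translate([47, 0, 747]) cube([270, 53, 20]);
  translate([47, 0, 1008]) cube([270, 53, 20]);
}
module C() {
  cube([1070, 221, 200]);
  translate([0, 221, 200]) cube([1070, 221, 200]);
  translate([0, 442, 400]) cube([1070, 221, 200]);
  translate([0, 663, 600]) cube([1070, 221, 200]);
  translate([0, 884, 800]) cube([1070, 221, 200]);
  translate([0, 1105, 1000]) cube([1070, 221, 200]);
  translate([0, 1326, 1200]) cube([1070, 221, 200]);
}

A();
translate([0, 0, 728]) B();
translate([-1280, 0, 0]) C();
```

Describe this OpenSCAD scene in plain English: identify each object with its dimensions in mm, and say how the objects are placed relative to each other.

A is a table: top 1343 mm (x) × 648 mm (y), 34 mm thick, upper face at z = 728 mm, on four 88×88 mm square legs, each inset 26 mm from the nearest pair of top edges, running from z = 0 to the bottom of the top.

B is a wooden ladder with two side rails of 47×53 mm section and 1165 mm height, set 364 mm apart overall. Between them run 4 rectangular rungs (53 mm deep, 20 mm thick), front faces flush with the rails' −y face. The bottom of the first rung is 225 mm above the floor and each subsequent rung is 261 mm higher than the one below.

C is a run of 7 identical solid stair steps. Each tread is 1070×221 mm and each step block is 200 mm high. Step 1 rests on the floor; step k is offset from step 1 by (k−1)×221 mm in y and (k−1)×200 mm in z.

The ladder is on top of the table. The staircase is on the floor beside the table on its −x side.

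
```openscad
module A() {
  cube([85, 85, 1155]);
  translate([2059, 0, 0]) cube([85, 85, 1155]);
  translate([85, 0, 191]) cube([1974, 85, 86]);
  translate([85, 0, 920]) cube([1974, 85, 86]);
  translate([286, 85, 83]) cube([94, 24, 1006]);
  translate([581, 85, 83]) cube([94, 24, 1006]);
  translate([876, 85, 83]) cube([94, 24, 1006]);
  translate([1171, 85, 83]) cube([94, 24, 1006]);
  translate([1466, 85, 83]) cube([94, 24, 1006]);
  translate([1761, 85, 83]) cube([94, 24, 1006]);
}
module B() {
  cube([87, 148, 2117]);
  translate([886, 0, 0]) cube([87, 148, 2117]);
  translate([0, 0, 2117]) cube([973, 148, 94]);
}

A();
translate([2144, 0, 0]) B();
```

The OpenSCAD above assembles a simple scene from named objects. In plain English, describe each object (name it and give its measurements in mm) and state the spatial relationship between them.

A is a fence section. Two 85×85 mm posts, 1155 mm tall, stand on the floor with a clear span of 1974 mm between their inner faces. Two horizontal rails of 85×86 mm section span the gap between the posts with their undersides at z = 191 mm and z = 920 mm, flush with the posts' −y face. 6 pickets, each 94 mm wide, 24 mm thick and 1006 mm tall, are fixed to the +y face of the rails with their bottoms at z = 83 mm, evenly spaced across the span with equal gaps (rounded down to the nearest mm) at the −x end and between each pair — any rounding remainder accumulates at the +x end.

B is a door frame. The clear opening is 799 mm wide and 2117 mm high. Two 87 mm wide jambs, 148 mm deep, stand either side of the opening from the floor to the top of the opening. A 94 mm thick head sits across the top of both jambs, spanning the full outside width of the frame.

The door frame is against the fence section's +x side, with their −y faces flush.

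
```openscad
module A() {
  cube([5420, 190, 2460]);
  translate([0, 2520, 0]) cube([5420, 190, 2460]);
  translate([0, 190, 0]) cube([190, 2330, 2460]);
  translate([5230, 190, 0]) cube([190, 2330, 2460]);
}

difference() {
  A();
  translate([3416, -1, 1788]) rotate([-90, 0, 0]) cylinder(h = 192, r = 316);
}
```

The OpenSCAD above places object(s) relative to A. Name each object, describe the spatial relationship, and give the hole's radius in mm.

The subtracted cylinder has r = 316 mm.

A is a house frame. The house frame has a circular hole through its front wall. The hole's radius is 316 mm.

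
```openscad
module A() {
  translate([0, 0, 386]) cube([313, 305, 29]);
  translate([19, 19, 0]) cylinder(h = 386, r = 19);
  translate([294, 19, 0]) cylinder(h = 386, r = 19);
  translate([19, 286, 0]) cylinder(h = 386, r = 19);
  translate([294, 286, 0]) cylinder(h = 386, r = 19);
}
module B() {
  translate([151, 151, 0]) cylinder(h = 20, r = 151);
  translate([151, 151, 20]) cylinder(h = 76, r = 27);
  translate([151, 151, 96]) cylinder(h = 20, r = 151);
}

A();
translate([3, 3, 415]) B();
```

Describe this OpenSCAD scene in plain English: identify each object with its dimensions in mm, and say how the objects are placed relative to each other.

A is a four-legged stool. The seat is 313×305 mm, 29 mm thick, top at z = 415 mm. It stands on four round legs, each 38 mm in diameter, from z = 0 to the seat underside, each leg's axis is inset half a diameter from the nearest pair of seat edges (so the leg's bounding box is flush with the corner).

B is a spool: two coaxial disc flanges of radius 151 mm and thickness 20 mm, joined by a core cylinder of radius 27 mm and height 76 mm. The lower flange rests on z = 0 and the three cylinders share a vertical axis.

The spool is on top of the stool.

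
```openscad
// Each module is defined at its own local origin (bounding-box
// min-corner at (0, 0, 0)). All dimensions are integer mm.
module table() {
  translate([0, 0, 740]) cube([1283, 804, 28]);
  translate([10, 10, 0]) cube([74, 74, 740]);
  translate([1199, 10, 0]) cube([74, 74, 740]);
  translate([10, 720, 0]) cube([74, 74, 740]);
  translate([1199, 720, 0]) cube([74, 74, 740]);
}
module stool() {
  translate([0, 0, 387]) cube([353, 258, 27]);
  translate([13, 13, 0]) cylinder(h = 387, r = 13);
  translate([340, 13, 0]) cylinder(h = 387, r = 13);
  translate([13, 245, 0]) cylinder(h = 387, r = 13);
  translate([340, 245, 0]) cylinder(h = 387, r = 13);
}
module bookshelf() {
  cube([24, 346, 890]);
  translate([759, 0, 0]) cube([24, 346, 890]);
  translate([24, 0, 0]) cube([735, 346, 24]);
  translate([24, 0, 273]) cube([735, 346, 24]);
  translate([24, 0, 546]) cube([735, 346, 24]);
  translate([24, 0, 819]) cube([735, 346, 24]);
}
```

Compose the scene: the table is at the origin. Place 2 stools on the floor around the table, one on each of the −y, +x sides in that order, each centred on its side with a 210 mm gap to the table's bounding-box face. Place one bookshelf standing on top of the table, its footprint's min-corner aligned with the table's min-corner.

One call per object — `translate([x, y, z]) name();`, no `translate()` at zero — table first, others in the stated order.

table();
translate([465, -468, 0]) stool();
translate([1493, 273, 0]) stool();
translate([0, 0, 768]) bookshelf();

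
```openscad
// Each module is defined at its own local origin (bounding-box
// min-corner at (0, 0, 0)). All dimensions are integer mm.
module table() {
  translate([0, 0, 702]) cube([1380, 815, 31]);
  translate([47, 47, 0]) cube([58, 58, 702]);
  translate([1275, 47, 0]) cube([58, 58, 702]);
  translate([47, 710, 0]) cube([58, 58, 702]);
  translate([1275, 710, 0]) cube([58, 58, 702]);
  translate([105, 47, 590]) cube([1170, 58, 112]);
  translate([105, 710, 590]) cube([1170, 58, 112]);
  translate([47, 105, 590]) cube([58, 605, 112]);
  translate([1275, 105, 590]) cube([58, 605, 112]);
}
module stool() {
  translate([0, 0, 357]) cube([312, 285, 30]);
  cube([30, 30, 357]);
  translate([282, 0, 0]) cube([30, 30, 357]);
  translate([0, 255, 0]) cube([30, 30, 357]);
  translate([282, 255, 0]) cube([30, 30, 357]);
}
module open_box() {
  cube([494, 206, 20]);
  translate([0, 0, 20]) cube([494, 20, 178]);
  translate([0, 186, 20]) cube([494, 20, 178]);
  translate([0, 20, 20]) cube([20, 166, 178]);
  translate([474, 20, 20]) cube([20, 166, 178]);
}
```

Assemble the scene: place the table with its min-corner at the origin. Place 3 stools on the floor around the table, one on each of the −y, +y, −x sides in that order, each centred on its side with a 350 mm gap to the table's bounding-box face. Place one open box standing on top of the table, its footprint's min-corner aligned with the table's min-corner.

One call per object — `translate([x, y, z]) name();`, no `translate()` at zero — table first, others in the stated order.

table();
translate([534, -635, 0]) stool();
translate([534, 1165, 0]) stool();
translate([-662, 265, 0]) stool();
translate([0, 0, 733]) open_box();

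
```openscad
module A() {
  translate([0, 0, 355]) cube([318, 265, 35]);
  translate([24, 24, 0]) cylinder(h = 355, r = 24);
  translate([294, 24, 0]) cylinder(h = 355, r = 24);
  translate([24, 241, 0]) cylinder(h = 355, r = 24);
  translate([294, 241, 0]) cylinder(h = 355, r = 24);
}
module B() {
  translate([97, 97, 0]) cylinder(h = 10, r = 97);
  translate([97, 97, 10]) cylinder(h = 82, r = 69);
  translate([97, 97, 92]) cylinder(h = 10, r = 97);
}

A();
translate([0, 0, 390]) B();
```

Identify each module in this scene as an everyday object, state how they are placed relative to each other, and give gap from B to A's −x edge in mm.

A is a stool. B is a spool. The spool is on top of the stool. The gap from the spool to the stool's −x edge is 0 mm.

The spool's min-x is at 0; the stool's min-x is 0; gap = 0 mm.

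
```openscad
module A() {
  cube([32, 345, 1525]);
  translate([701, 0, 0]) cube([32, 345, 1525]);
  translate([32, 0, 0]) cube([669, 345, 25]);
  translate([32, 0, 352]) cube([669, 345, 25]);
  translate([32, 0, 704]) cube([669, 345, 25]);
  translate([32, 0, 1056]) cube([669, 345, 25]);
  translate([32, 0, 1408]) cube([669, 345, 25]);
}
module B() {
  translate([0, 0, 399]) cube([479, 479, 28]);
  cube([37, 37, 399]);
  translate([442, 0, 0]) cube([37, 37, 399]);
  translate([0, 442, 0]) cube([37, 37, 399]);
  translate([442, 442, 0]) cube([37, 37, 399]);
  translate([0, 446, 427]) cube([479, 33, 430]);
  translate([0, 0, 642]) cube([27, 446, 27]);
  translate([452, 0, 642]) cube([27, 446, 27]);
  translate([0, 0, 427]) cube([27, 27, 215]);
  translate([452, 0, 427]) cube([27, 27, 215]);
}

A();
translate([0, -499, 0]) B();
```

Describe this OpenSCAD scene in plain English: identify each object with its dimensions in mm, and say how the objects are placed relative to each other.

A is an open bookshelf. Two side panels, each 32 mm thick, 345 mm deep and 1525 mm tall, stand 733 mm apart (outside-to-outside). Between them sit 5 shelves, each 25 mm thick and 345 mm deep, spanning the full gap between the sides. The bottom shelf rests on the floor (its underside at z = 0) and the clear gap between one shelf's top and the next shelf's underside is 327 mm.

B is a chair. The seat is a 479×479×28 mm slab with its top at z = 427 mm, on four 37×37 mm corner legs (flush with the seat edges, standing on z = 0). A flat backrest 33 mm thick, 430 mm tall, spans the full seat width and rises from the seat top along its +y edge, rear face flush with the rear of the seat. Two armrests of 27×27 mm section run along each side from the seat's front edge to the front of the backrest, top faces 242 mm above the seat top and outer faces flush with the seat's x-edges; a 27×27 mm post under the front of each armrest stands on the seat at the front corner.

The chair is on the floor beside the bookshelf on its −y side.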